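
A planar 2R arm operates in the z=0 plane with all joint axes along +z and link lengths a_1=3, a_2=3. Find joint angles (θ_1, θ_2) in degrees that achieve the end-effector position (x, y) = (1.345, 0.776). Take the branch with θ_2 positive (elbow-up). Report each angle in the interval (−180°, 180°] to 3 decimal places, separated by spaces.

cos θ_2 = (2.4112−3²−3²)/(2·3·3) = -0.8660; θ_2 = 150.0022° (elbow-up)
β = atan2(0.7760,1.3450) = 29.9829°; ψ = atan2(1.4999,0.4019) = 75.0011°
θ_1 = β − ψ = -45.0182°

-45.018 150.002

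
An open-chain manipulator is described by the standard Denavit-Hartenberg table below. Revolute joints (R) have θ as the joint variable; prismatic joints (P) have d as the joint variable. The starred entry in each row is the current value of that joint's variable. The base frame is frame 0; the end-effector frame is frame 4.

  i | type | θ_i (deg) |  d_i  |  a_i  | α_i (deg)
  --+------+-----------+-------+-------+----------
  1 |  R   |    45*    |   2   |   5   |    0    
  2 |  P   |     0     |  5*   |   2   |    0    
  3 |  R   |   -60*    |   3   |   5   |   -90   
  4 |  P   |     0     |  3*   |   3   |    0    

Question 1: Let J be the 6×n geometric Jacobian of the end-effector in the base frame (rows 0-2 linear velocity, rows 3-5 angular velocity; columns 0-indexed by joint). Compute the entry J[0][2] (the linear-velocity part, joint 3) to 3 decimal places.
axis z_2 = (0.0000,0.0000,1.0000); lever o_n−o_2 = (8.5039,0.8272,3.0000)
cross product → J_v[:, 2] = (-0.8272,8.5039,0.0000)
J_ω[:, 2] = z_2
entry J[0][2] = -0.8272

-0.827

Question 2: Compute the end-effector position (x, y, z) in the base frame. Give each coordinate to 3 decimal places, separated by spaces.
after link 1: o_1 = (3.5355, 3.5355, 2.0000)
after link 2: o_2 = (4.9497, 4.9497, 7.0000)
after link 3: o_3 = (9.7794, 3.6557, 10.0000)
after link 4: o_4 = (13.4536, 5.7770, 10.0000)

13.454 5.777 10.000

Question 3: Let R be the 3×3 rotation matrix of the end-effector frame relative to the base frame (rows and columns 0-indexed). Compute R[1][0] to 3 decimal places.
-0.259

End-effector x-axis (col 0 of R) = (0.9659,-0.2588,0.0000)
R[1][0] = -0.2588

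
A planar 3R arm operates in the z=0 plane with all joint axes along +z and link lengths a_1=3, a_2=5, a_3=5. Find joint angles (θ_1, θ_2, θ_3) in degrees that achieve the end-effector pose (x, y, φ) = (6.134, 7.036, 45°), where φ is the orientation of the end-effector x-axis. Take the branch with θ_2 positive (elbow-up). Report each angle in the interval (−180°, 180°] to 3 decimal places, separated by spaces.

wrist centre = target − a_3·(cos φ, sin φ) = (2.5985, 3.5005)
cos θ_2 = (19.0053−3²−5²)/(2·3·5) = -0.4998; θ_2 = 119.9883° (elbow-up)
β = atan2(3.5005,2.5985) = 53.4128°; ψ = atan2(4.3306,0.5009) = 83.4025°
θ_1 = β − ψ = -29.9897°
θ_3 = φ − θ_1 − θ_2 = -44.9986° (wrapped to (-180°,180°])

-29.990 119.988 -44.999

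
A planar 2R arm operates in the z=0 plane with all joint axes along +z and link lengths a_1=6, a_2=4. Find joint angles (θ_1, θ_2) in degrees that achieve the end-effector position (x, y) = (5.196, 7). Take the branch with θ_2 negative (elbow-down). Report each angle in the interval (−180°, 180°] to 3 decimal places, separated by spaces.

cos θ_2 = (75.9984−6²−4²)/(2·6·4) = 0.5000; θ_2 = -60.0022° (elbow-down)
β = atan2(7.0000,5.1960) = 53.4140°; ψ = atan2(-3.4642,7.9999) = -23.4140°
θ_1 = β − ψ = 76.8281°

76.828 -60.002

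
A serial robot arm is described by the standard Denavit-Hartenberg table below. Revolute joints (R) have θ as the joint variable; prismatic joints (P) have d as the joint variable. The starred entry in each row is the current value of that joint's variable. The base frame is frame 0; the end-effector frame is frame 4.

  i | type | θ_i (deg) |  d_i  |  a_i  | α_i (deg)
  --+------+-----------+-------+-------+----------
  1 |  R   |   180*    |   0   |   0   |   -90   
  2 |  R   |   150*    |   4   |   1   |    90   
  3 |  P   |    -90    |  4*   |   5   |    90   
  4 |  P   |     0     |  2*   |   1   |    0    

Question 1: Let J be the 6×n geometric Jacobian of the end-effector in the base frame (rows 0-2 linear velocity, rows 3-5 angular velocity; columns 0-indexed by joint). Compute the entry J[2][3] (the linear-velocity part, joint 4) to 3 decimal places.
0.500

prismatic axis z_3 = (-0.8660,0.0000,0.5000)
J_v[:, 3] = z_3; J_ω[:, 3] = (0,0,0)
entry J[2][3] = 0.5000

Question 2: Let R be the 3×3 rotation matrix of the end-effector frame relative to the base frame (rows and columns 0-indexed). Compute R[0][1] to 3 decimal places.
End-effector y-axis (col 1 of R) = (-0.5000,-0.0000,-0.8660)
R[0][1] = -0.5000

-0.500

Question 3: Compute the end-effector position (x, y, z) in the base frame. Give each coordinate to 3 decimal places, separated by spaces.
-2.866 2.000 -2.964

after link 1: o_1 = (0.0000, 0.0000, 0.0000)
after link 2: o_2 = (0.8660, -4.0000, -0.5000)
after link 3: o_3 = (-1.1340, 1.0000, -3.9641)
after link 4: o_4 = (-2.8660, 2.0000, -2.9641)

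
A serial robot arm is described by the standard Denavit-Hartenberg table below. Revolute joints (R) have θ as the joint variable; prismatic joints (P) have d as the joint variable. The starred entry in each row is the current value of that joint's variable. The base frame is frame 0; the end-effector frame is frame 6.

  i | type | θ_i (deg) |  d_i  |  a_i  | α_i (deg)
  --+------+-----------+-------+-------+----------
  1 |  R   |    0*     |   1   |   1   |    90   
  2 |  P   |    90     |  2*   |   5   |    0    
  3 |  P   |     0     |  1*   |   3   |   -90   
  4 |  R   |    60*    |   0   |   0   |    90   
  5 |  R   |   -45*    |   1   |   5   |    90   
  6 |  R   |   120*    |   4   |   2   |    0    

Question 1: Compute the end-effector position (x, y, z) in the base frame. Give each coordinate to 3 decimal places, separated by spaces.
after link 1: o_1 = (1.0000, 0.0000, 1.0000)
after link 2: o_2 = (1.0000, -2.0000, 6.0000)
after link 3: o_3 = (1.0000, -3.0000, 9.0000)
after link 4: o_4 = (1.0000, -3.0000, 9.0000)
after link 5: o_5 = (4.5355, -0.4381, 11.6338)
after link 6: o_6 = (6.6569, -4.3660, 11.3660)

6.657 -4.366 11.366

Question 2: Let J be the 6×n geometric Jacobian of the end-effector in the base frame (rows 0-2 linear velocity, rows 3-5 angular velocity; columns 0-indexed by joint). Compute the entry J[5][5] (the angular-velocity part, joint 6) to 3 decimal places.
-0.354

axis z_5 = (0.7071,-0.6124,-0.3536); lever o_n−o_5 = (2.1213,-3.9279,-0.2678)
cross product → J_v[:, 5] = (-1.2247,-0.5607,-1.4784)
J_ω[:, 5] = z_5
entry J[5][5] = -0.3536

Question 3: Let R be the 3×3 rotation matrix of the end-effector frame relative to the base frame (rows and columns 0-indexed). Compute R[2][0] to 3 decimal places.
End-effector x-axis (col 0 of R) = (-0.3536,-0.7392,0.5732)
R[2][0] = 0.5732

0.573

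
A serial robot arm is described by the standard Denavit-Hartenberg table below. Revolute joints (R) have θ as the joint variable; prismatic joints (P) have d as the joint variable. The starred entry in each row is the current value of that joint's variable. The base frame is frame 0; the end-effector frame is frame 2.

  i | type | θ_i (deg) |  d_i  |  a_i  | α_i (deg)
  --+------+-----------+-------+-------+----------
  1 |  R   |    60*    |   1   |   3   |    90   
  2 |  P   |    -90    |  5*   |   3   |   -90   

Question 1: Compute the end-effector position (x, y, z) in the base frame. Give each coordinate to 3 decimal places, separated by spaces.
5.830 0.098 -2.000

after link 1: o_1 = (1.5000, 2.5981, 1.0000)
after link 2: o_2 = (5.8301, 0.0981, -2.0000)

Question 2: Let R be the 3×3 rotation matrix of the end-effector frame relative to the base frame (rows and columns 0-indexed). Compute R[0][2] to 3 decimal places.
0.500

End-effector z-axis (col 2 of R) = (0.5000,0.8660,0.0000)
R[0][2] = 0.5000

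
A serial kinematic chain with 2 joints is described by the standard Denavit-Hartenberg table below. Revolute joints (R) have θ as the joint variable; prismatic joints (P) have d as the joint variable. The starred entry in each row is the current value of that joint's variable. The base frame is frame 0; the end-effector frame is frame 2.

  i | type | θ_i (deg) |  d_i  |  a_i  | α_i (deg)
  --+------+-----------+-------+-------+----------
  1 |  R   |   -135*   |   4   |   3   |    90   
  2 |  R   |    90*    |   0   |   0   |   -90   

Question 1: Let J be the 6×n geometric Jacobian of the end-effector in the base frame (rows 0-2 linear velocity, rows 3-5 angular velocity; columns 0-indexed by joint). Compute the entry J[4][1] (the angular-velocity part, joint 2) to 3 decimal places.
axis z_1 = (-0.7071,0.7071,0.0000); lever o_n−o_1 = (0.0000,0.0000,0.0000)
cross product → J_v[:, 1] = (0.0000,0.0000,-0.0000)
J_ω[:, 1] = z_1
entry J[4][1] = 0.7071

0.707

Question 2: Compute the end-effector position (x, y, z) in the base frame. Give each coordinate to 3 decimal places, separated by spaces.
-2.121 -2.121 4.000

after link 1: o_1 = (-2.1213, -2.1213, 4.0000)
after link 2: o_2 = (-2.1213, -2.1213, 4.0000)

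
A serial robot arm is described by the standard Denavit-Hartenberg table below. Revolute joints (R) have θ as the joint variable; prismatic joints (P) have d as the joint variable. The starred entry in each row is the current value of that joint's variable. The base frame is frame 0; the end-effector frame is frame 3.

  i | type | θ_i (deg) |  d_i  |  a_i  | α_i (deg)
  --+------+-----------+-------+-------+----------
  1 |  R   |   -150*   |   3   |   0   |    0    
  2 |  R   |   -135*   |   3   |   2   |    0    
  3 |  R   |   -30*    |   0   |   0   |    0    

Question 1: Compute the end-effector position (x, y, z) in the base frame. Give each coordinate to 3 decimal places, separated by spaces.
after link 1: o_1 = (0.0000, 0.0000, 3.0000)
after link 2: o_2 = (0.5176, 1.9319, 6.0000)
after link 3: o_3 = (0.5176, 1.9319, 6.0000)

0.518 1.932 6.000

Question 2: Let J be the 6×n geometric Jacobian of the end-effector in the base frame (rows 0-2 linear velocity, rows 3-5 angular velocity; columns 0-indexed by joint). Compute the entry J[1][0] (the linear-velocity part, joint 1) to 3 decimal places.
0.518

axis z_0 = ẑ; lever o_n−o_0 = (0.5176,1.9319,6.0000)
cross product → J_v[:, 0] = (-1.9319,0.5176,0.0000)
J_ω[:, 0] = z_0
entry J[1][0] = 0.5176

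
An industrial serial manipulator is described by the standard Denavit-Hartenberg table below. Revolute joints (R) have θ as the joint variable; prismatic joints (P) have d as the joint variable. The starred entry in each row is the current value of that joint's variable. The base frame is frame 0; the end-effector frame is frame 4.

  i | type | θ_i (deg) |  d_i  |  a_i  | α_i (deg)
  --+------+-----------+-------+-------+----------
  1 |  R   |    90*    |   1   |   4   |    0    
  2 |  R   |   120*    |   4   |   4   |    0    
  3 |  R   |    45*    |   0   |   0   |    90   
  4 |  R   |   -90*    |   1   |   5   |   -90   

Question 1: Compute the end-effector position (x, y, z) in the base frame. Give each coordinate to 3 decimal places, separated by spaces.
after link 1: o_1 = (0.0000, 4.0000, 1.0000)
after link 2: o_2 = (-3.4641, 2.0000, 5.0000)
after link 3: o_3 = (-3.4641, 2.0000, 5.0000)
after link 4: o_4 = (-4.4300, 2.2588, 0.0000)

-4.430 2.259 0.000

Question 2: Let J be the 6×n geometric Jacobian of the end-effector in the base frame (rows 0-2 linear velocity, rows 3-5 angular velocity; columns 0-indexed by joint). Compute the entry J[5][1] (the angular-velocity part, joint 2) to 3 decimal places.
1.000

axis z_1 = (0.0000,0.0000,1.0000); lever o_n−o_1 = (-4.4300,-1.7412,-1.0000)
cross product → J_v[:, 1] = (1.7412,-4.4300,0.0000)
J_ω[:, 1] = z_1
entry J[5][1] = 1.0000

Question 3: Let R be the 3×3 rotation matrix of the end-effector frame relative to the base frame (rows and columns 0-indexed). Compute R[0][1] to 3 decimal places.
End-effector y-axis (col 1 of R) = (0.9659,-0.2588,-0.0000)
R[0][1] = 0.9659

0.966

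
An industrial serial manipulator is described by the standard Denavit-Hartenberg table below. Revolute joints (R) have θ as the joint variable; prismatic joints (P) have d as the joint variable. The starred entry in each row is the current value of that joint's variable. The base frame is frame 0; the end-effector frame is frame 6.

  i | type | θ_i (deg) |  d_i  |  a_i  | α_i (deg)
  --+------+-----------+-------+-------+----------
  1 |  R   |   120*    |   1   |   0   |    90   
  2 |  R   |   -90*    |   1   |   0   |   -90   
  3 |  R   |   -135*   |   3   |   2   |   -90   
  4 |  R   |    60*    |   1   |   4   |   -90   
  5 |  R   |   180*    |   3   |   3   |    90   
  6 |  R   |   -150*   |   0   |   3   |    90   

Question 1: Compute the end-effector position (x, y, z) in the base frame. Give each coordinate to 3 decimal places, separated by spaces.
3.442 0.987 2.061

after link 1: o_1 = (0.0000, 0.0000, 1.0000)
after link 2: o_2 = (0.8660, 0.5000, 1.0000)
after link 3: o_3 = (0.5908, 3.8052, 2.4142)
after link 4: o_4 = (4.1599, 1.8658, 3.1213)
after link 5: o_5 = (1.1014, 1.3679, 0.2235)
after link 6: o_6 = (3.4423, 0.9874, 2.0607)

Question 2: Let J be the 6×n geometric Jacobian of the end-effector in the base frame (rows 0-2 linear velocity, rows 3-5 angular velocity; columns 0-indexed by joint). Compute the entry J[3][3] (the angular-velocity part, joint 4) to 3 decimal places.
0.612

axis z_3 = (0.6124,0.3536,-0.7071); lever o_n−o_3 = (2.8516,-2.8177,-0.3536)
cross product → J_v[:, 3] = (-2.1174,-1.7999,-2.7337)
J_ω[:, 3] = z_3
entry J[3][3] = 0.6124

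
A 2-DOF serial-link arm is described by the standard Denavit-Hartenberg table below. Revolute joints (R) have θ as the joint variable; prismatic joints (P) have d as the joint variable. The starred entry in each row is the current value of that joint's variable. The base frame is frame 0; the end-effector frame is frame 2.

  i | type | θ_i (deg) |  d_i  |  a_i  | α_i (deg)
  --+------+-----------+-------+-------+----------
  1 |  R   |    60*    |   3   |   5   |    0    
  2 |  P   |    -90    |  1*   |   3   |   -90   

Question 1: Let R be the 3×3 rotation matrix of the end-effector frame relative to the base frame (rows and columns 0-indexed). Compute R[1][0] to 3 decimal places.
End-effector x-axis (col 0 of R) = (0.8660,-0.5000,0.0000)
R[1][0] = -0.5000

-0.500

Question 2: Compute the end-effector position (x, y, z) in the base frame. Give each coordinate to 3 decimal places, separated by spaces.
after link 1: o_1 = (2.5000, 4.3301, 3.0000)
after link 2: o_2 = (5.0981, 2.8301, 4.0000)

5.098 2.830 4.000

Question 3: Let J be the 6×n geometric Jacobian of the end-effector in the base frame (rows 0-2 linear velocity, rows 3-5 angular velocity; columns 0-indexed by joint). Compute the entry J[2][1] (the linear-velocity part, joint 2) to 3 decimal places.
prismatic axis z_1 = (0.0000,0.0000,1.0000)
J_v[:, 1] = z_1; J_ω[:, 1] = (0,0,0)
entry J[2][1] = 1.0000

1.000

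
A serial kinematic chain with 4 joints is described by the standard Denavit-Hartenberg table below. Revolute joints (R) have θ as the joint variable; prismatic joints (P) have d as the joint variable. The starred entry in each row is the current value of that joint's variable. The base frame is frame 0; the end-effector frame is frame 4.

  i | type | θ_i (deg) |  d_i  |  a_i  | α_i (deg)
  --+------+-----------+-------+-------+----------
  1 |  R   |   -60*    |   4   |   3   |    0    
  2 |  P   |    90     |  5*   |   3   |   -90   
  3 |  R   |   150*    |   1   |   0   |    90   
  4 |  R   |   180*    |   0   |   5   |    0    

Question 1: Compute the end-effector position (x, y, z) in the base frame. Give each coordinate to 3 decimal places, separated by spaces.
7.348 1.933 11.500

after link 1: o_1 = (1.5000, -2.5981, 4.0000)
after link 2: o_2 = (4.0981, -1.0981, 9.0000)
after link 3: o_3 = (3.5981, -0.2321, 9.0000)
after link 4: o_4 = (7.3481, 1.9330, 11.5000)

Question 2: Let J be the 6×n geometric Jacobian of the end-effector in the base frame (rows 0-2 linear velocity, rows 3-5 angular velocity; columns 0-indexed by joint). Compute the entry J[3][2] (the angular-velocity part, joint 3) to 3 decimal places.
axis z_2 = (-0.5000,0.8660,0.0000); lever o_n−o_2 = (3.2500,3.0311,2.5000)
cross product → J_v[:, 2] = (2.1651,1.2500,-4.3301)
J_ω[:, 2] = z_2
entry J[3][2] = -0.5000

-0.500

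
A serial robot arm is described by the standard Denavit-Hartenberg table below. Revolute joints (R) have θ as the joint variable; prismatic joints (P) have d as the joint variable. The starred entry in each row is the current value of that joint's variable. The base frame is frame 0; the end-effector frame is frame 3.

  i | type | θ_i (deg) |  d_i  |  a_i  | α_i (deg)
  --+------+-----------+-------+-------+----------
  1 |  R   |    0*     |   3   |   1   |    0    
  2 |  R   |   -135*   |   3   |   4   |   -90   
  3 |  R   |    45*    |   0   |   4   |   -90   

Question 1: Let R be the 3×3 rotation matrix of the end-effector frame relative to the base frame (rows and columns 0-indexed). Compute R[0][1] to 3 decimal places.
-0.707

End-effector y-axis (col 1 of R) = (-0.7071,0.7071,-0.0000)
R[0][1] = -0.7071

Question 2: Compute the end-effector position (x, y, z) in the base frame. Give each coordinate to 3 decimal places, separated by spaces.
-3.828 -4.828 3.172

after link 1: o_1 = (1.0000, 0.0000, 3.0000)
after link 2: o_2 = (-1.8284, -2.8284, 6.0000)
after link 3: o_3 = (-3.8284, -4.8284, 3.1716)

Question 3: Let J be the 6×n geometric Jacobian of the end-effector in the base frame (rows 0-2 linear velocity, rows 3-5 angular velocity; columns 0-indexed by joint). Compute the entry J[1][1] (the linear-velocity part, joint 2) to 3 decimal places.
axis z_1 = (0.0000,0.0000,1.0000); lever o_n−o_1 = (-4.8284,-4.8284,0.1716)
cross product → J_v[:, 1] = (4.8284,-4.8284,0.0000)
J_ω[:, 1] = z_1
entry J[1][1] = -4.8284

-4.828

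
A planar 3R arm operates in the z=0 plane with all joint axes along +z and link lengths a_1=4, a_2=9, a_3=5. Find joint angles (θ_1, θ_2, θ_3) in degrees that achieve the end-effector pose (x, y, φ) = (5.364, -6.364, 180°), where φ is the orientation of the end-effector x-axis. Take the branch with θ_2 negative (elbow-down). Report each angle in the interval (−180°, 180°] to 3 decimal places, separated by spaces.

wrist centre = target − a_3·(cos φ, sin φ) = (10.3640, -6.3640)
cos θ_2 = (147.9130−4²−9²)/(2·4·9) = 0.7071; θ_2 = -44.9985° (elbow-down)
β = atan2(-6.3640,10.3640) = -31.5519°; ψ = atan2(-6.3638,10.3641) = -31.5508°
θ_1 = β − ψ = -0.0011°
θ_3 = φ − θ_1 − θ_2 = -135.0004° (wrapped to (-180°,180°])

-0.001 -44.999 -135.000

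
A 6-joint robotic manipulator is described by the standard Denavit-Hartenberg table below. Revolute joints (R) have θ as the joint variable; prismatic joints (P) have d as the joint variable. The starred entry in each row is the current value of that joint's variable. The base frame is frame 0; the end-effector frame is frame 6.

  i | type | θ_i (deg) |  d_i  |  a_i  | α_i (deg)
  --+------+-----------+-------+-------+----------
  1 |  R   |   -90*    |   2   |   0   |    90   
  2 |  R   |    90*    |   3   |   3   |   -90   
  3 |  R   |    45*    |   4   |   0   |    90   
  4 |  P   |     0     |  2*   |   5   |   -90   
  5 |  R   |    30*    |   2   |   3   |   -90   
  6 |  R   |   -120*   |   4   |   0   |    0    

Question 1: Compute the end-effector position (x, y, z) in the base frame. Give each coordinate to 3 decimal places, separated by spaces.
3.054 6.000 6.863

after link 1: o_1 = (0.0000, 0.0000, 2.0000)
after link 2: o_2 = (-3.0000, -0.0000, 5.0000)
after link 3: o_3 = (-3.0000, 4.0000, 5.0000)
after link 4: o_4 = (-0.8787, 4.0000, 9.9497)
after link 5: o_5 = (2.0191, 6.0000, 10.7262)
after link 6: o_6 = (3.0544, 6.0000, 6.8625)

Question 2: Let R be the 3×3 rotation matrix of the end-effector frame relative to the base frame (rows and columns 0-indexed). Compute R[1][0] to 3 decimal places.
End-effector x-axis (col 0 of R) = (-0.4830,0.8660,-0.1294)
R[1][0] = 0.8660

0.866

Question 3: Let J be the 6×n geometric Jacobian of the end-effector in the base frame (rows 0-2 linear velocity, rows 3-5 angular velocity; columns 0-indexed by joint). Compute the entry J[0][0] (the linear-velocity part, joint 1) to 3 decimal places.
-6.000

axis z_0 = ẑ; lever o_n−o_0 = (3.0544,6.0000,6.8625)
cross product → J_v[:, 0] = (-6.0000,3.0544,0.0000)
J_ω[:, 0] = z_0
entry J[0][0] = -6.0000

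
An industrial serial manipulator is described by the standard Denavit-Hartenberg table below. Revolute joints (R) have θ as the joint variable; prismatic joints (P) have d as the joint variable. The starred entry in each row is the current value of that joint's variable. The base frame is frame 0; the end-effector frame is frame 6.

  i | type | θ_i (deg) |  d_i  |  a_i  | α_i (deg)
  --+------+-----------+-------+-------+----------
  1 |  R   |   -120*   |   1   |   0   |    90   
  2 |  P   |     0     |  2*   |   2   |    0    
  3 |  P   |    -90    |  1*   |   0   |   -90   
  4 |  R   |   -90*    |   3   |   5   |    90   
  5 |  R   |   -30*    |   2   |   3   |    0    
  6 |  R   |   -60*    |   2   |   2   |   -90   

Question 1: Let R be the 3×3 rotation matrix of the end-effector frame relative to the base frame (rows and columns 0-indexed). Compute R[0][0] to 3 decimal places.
End-effector x-axis (col 0 of R) = (0.5000,0.8660,0.0000)
R[0][0] = 0.5000

0.500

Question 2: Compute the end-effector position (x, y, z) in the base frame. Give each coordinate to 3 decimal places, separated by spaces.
after link 1: o_1 = (0.0000, 0.0000, 1.0000)
after link 2: o_2 = (-2.7321, -0.7321, 1.0000)
after link 3: o_3 = (-3.5981, -0.2321, 1.0000)
after link 4: o_4 = (-9.4282, -0.3301, 1.0000)
after link 5: o_5 = (-10.9282, 2.2679, 3.0000)
after link 6: o_6 = (-9.9282, 4.0000, 5.0000)

-9.928 4.000 5.000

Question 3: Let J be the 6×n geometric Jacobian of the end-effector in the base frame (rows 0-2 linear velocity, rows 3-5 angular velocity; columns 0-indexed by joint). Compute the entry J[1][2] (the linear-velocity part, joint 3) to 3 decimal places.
prismatic axis z_2 = (-0.8660,0.5000,0.0000)
J_v[:, 2] = z_2; J_ω[:, 2] = (0,0,0)
entry J[1][2] = 0.5000

0.500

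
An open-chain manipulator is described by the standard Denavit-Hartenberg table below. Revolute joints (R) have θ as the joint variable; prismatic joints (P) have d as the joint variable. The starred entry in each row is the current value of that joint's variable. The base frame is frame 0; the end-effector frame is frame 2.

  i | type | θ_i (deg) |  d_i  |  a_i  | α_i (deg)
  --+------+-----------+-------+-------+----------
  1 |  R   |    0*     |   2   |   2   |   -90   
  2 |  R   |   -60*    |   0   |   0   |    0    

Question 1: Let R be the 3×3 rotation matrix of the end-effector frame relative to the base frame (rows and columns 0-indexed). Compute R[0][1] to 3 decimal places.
0.866

End-effector y-axis (col 1 of R) = (0.8660,0.0000,-0.5000)
R[0][1] = 0.8660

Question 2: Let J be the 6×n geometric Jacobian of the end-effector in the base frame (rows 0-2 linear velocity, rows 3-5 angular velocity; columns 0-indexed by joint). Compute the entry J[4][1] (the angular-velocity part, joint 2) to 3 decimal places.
1.000

axis z_1 = (0.0000,1.0000,0.0000); lever o_n−o_1 = (0.0000,0.0000,0.0000)
cross product → J_v[:, 1] = (0.0000,0.0000,0.0000)
J_ω[:, 1] = z_1
entry J[4][1] = 1.0000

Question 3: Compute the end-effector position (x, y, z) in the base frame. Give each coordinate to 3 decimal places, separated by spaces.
2.000 0.000 2.000

after link 1: o_1 = (2.0000, 0.0000, 2.0000)
after link 2: o_2 = (2.0000, 0.0000, 2.0000)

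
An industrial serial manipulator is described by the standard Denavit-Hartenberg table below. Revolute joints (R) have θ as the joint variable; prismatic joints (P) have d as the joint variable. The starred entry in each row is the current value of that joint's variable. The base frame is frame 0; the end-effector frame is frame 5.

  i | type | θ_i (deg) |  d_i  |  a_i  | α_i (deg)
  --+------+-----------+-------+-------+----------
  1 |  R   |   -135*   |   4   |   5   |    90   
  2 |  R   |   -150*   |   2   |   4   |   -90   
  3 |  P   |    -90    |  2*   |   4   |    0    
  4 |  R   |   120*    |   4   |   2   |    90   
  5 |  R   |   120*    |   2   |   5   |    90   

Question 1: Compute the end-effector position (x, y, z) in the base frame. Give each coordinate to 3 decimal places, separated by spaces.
after link 1: o_1 = (-3.5355, -3.5355, 4.0000)
after link 2: o_2 = (-2.5003, 0.3282, 2.0000)
after link 3: o_3 = (-6.0358, 2.4495, 0.2679)
after link 4: o_4 = (-5.6822, 1.3888, -4.0622)
after link 5: o_5 = (-10.0353, 1.2531, -7.2296)

-10.035 1.253 -7.230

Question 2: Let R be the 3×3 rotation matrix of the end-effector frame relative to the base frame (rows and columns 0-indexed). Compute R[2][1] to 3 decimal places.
-0.250

End-effector y-axis (col 1 of R) = (-0.3062,0.9186,-0.2500)
R[2][1] = -0.2500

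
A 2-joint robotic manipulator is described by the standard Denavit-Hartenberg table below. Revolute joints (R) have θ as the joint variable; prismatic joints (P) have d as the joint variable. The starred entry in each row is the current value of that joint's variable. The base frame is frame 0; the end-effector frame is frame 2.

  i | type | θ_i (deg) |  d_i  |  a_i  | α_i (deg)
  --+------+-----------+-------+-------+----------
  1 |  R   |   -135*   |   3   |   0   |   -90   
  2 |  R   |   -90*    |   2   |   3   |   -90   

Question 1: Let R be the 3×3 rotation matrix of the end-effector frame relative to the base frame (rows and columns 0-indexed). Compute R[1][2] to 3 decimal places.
End-effector z-axis (col 2 of R) = (-0.7071,-0.7071,-0.0000)
R[1][2] = -0.7071

-0.707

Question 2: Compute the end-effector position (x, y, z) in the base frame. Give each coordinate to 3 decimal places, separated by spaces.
1.414 -1.414 6.000

after link 1: o_1 = (0.0000, 0.0000, 3.0000)
after link 2: o_2 = (1.4142, -1.4142, 6.0000)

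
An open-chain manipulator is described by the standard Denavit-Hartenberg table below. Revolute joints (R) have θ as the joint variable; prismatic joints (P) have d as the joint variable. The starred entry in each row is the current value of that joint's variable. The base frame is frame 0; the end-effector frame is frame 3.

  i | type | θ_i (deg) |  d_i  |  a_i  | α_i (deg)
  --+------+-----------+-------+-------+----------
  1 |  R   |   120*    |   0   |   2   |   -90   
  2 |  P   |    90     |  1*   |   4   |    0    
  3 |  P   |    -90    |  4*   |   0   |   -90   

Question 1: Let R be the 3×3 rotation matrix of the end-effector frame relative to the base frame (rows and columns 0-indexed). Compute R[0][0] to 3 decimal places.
End-effector x-axis (col 0 of R) = (-0.5000,0.8660,0.0000)
R[0][0] = -0.5000

-0.500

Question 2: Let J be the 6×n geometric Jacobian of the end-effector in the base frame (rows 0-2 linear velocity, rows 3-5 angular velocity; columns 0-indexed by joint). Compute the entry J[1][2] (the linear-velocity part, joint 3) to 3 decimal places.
prismatic axis z_2 = (-0.8660,-0.5000,0.0000)
J_v[:, 2] = z_2; J_ω[:, 2] = (0,0,0)
entry J[1][2] = -0.5000

-0.500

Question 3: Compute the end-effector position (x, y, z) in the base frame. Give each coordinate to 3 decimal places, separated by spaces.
after link 1: o_1 = (-1.0000, 1.7321, 0.0000)
after link 2: o_2 = (-1.8660, 1.2321, -4.0000)
after link 3: o_3 = (-5.3301, -0.7679, -4.0000)

-5.330 -0.768 -4.000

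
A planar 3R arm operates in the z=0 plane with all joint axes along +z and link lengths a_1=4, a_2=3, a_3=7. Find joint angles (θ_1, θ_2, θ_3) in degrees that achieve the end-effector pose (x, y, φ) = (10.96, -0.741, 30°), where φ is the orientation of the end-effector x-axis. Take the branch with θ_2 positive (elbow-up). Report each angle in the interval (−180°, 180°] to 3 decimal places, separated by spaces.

-59.997 44.986 45.011

wrist centre = target − a_3·(cos φ, sin φ) = (4.8978, -4.2410)
cos θ_2 = (41.9747−4²−3²)/(2·4·3) = 0.7073; θ_2 = 44.9859° (elbow-up)
β = atan2(-4.2410,4.8978) = -40.8891°; ψ = atan2(2.1208,6.1218) = 19.1077°
θ_1 = β − ψ = -59.9968°
θ_3 = φ − θ_1 − θ_2 = 45.0109° (wrapped to (-180°,180°])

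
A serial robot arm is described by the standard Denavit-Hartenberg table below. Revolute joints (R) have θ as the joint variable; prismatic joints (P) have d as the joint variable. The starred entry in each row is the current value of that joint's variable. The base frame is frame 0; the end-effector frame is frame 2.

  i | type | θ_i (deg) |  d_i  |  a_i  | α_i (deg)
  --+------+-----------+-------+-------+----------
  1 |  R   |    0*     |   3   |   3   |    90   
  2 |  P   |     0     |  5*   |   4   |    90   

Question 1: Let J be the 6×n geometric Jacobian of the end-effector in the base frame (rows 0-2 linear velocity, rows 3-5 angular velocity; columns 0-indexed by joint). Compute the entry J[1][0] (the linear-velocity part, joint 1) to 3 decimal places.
7.000

axis z_0 = ẑ; lever o_n−o_0 = (7.0000,-5.0000,3.0000)
cross product → J_v[:, 0] = (5.0000,7.0000,-0.0000)
J_ω[:, 0] = z_0
entry J[1][0] = 7.0000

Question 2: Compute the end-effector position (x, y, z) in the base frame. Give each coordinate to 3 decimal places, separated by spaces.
7.000 -5.000 3.000

after link 1: o_1 = (3.0000, 0.0000, 3.0000)
after link 2: o_2 = (7.0000, -5.0000, 3.0000)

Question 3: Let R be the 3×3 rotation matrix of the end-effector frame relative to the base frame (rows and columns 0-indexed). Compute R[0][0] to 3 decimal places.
1.000

End-effector x-axis (col 0 of R) = (1.0000,0.0000,0.0000)
R[0][0] = 1.0000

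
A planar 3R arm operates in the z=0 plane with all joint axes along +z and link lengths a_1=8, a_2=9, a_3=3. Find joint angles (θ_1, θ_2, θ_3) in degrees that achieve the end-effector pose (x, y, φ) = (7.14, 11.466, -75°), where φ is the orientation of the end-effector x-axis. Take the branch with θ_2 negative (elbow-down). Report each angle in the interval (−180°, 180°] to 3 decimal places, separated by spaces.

wrist centre = target − a_3·(cos φ, sin φ) = (6.3635, 14.3638)
cos θ_2 = (246.8128−8²−9²)/(2·8·9) = 0.7070; θ_2 = -45.0060° (elbow-down)
β = atan2(14.3638,6.3635) = 66.1054°; ψ = atan2(-6.3646,14.3633) = -23.8990°
θ_1 = β − ψ = 90.0043°
θ_3 = φ − θ_1 − θ_2 = -119.9983° (wrapped to (-180°,180°])

90.004 -45.006 -119.998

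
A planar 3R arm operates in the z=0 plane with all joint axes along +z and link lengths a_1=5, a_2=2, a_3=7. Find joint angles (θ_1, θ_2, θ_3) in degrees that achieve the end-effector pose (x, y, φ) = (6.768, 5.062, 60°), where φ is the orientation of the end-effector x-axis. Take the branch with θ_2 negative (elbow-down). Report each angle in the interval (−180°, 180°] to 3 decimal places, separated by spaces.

-0.001 -149.996 -150.003

wrist centre = target − a_3·(cos φ, sin φ) = (3.2680, -1.0002)
cos θ_2 = (11.6802−5²−2²)/(2·5·2) = -0.8660; θ_2 = -149.9961° (elbow-down)
β = atan2(-1.0002,3.2680) = -17.0168°; ψ = atan2(-1.0001,3.2680) = -17.0158°
θ_1 = β − ψ = -0.0010°
θ_3 = φ − θ_1 − θ_2 = -150.0029° (wrapped to (-180°,180°])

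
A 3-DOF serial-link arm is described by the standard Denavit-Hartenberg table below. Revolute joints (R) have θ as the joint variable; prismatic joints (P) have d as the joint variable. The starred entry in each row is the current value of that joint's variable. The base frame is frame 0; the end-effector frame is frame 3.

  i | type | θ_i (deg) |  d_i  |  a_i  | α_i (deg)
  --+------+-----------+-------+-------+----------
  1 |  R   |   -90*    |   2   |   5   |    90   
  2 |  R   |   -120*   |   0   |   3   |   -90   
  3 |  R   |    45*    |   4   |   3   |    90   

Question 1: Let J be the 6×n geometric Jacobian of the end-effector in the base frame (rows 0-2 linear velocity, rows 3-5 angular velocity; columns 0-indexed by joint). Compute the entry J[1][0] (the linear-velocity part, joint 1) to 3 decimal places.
axis z_0 = ẑ; lever o_n−o_0 = (2.1213,-5.9034,-4.4352)
cross product → J_v[:, 0] = (5.9034,2.1213,-0.0000)
J_ω[:, 0] = z_0
entry J[1][0] = 2.1213

2.121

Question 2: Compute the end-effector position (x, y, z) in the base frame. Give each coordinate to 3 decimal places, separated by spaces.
after link 1: o_1 = (0.0000, -5.0000, 2.0000)
after link 2: o_2 = (0.0000, -3.5000, -0.5981)
after link 3: o_3 = (2.1213, -5.9034, -4.4352)

2.121 -5.903 -4.435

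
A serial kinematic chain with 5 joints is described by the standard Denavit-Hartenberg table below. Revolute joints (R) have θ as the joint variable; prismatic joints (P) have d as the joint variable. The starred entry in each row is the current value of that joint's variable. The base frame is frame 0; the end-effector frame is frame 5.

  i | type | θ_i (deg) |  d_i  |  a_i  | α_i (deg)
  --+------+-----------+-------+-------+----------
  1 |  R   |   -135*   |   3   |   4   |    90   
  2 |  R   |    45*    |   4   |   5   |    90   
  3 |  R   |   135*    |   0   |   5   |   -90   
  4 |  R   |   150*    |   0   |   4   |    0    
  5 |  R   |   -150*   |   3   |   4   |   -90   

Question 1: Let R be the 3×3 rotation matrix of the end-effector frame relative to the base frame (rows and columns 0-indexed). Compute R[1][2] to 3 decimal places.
0.500

End-effector z-axis (col 2 of R) = (0.5000,0.5000,0.7071)
R[1][2] = 0.5000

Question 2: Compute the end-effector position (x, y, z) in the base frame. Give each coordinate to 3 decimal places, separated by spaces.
-5.407 2.786 3.682

after link 1: o_1 = (-2.8284, -2.8284, 3.0000)
after link 2: o_2 = (-8.1569, -2.5000, 6.5355)
after link 3: o_3 = (-8.8891, 1.7678, 4.0355)
after link 4: o_4 = (-7.3818, -0.1890, 7.1818)
after link 5: o_5 = (-5.4069, 2.7858, 3.6818)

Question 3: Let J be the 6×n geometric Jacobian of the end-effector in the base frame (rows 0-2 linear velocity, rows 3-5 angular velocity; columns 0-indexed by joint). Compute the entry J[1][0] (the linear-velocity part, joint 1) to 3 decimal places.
-5.407

axis z_0 = ẑ; lever o_n−o_0 = (-5.4069,2.7858,3.6818)
cross product → J_v[:, 0] = (-2.7858,-5.4069,0.0000)
J_ω[:, 0] = z_0
entry J[1][0] = -5.4069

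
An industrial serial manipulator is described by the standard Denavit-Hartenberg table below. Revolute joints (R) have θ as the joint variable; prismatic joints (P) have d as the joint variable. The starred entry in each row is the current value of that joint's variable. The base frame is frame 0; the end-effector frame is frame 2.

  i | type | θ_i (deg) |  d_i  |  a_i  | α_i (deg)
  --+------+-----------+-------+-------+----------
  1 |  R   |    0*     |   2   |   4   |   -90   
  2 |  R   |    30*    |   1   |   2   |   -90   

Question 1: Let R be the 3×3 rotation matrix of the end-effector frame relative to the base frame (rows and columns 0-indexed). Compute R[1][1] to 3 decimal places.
End-effector y-axis (col 1 of R) = (-0.0000,-1.0000,-0.0000)
R[1][1] = -1.0000

-1.000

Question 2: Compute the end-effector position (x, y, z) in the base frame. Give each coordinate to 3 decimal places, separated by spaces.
5.732 1.000 1.000

after link 1: o_1 = (4.0000, 0.0000, 2.0000)
after link 2: o_2 = (5.7321, 1.0000, 1.0000)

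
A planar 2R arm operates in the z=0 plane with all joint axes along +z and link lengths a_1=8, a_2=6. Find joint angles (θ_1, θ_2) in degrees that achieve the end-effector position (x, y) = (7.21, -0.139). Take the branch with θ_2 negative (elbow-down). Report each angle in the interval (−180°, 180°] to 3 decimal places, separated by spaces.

44.997 -119.998

cos θ_2 = (52.0034−8²−6²)/(2·8·6) = -0.5000; θ_2 = -119.9976° (elbow-down)
β = atan2(-0.1390,7.2100) = -1.1045°; ψ = atan2(-5.1963,5.0002) = -46.1016°
θ_1 = β − ψ = 44.9971°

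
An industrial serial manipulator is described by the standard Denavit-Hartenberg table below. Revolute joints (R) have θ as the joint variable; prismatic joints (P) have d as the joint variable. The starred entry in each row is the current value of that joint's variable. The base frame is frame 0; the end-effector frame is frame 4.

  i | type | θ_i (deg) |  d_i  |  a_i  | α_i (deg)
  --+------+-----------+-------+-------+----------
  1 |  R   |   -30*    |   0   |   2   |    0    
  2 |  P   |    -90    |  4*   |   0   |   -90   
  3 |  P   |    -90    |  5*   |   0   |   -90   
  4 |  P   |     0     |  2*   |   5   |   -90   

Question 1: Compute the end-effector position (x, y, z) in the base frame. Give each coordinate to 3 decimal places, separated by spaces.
after link 1: o_1 = (1.7321, -1.0000, 0.0000)
after link 2: o_2 = (1.7321, -1.0000, 4.0000)
after link 3: o_3 = (6.0622, -3.5000, 4.0000)
after link 4: o_4 = (5.0622, -5.2321, 9.0000)

5.062 -5.232 9.000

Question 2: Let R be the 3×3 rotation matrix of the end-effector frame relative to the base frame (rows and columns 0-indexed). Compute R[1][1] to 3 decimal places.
End-effector y-axis (col 1 of R) = (0.5000,0.8660,0.0000)
R[1][1] = 0.8660

0.866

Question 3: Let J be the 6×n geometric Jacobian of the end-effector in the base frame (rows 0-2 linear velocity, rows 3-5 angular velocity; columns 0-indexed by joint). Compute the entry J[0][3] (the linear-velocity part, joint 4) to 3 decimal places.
-0.500

prismatic axis z_3 = (-0.5000,-0.8660,-0.0000)
J_v[:, 3] = z_3; J_ω[:, 3] = (0,0,0)
entry J[0][3] = -0.5000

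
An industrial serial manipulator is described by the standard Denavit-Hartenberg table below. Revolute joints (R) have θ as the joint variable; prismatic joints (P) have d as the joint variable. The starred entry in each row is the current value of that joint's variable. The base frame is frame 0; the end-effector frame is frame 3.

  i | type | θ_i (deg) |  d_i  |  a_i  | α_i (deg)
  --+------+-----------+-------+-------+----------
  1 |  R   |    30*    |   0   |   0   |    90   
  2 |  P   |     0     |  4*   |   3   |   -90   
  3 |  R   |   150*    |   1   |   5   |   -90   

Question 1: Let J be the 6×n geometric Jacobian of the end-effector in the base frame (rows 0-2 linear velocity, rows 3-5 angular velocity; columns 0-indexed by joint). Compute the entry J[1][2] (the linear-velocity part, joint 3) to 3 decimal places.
-5.000

axis z_2 = (0.0000,0.0000,1.0000); lever o_n−o_2 = (-5.0000,0.0000,1.0000)
cross product → J_v[:, 2] = (0.0000,-5.0000,0.0000)
J_ω[:, 2] = z_2
entry J[1][2] = -5.0000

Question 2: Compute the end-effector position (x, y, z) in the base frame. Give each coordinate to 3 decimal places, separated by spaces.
-0.402 -1.964 1.000

after link 1: o_1 = (0.0000, 0.0000, 0.0000)
after link 2: o_2 = (4.5981, -1.9641, 0.0000)
after link 3: o_3 = (-0.4019, -1.9641, 1.0000)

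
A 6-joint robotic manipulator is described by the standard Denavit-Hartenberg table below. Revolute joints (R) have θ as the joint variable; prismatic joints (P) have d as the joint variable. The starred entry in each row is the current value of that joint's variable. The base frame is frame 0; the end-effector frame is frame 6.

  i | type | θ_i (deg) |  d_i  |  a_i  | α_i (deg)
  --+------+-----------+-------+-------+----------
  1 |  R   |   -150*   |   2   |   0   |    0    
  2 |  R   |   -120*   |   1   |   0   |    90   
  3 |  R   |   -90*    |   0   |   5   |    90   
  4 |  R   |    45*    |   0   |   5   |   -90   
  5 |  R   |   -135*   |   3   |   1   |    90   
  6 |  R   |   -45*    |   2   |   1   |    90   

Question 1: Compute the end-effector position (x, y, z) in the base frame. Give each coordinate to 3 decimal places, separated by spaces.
after link 1: o_1 = (0.0000, 0.0000, 2.0000)
after link 2: o_2 = (0.0000, 0.0000, 3.0000)
after link 3: o_3 = (0.0000, 0.0000, -2.0000)
after link 4: o_4 = (3.5355, 0.0000, -5.5355)
after link 5: o_5 = (5.1569, -0.7071, -2.9142)
after link 6: o_6 = (3.3033, 0.2071, -2.0607)

3.303 0.207 -2.061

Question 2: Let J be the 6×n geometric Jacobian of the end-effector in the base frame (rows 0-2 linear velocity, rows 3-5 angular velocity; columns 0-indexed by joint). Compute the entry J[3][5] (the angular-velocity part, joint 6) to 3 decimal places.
-0.500

axis z_5 = (-0.5000,0.7071,0.5000); lever o_n−o_5 = (-1.8536,0.9142,0.8536)
cross product → J_v[:, 5] = (0.1464,-0.5000,0.8536)
J_ω[:, 5] = z_5
entry J[3][5] = -0.5000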